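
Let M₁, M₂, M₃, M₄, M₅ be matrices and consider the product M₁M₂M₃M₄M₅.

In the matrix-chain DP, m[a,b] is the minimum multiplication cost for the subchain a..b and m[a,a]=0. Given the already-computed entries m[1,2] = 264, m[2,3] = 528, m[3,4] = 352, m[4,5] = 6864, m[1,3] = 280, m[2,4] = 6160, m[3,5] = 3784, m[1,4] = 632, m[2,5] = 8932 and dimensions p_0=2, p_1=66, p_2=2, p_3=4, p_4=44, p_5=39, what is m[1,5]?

m[1,5] = min over k∈[1,4] of m[1,k]+m[k+1,5]+p_{0}·p_k·p_{5}.
k=1: 0 + 8932 + 2·66·39 = 14080; k=2: 264 + 3784 + 2·2·39 = 4204; k=3: 280 + 6864 + 2·4·39 = 7456; k=4: 632 + 0 + 2·44·39 = 4064.
Minimum: 4064 at k=4.

4064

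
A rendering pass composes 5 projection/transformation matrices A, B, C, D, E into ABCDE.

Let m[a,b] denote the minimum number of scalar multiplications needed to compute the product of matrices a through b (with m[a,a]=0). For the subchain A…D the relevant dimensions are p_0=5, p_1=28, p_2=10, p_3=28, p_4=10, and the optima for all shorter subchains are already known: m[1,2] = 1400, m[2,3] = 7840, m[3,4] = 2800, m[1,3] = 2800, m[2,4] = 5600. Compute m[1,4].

m[1,4] = min over k∈[1,3] of m[1,k]+m[k+1,4]+p_{0}·p_k·p_{4}.
k=1: 0 + 5600 + 5·28·10 = 7000; k=2: 1400 + 2800 + 5·10·10 = 4700; k=3: 2800 + 0 + 5·28·10 = 4200.
Minimum: 4200 at k=3.

4200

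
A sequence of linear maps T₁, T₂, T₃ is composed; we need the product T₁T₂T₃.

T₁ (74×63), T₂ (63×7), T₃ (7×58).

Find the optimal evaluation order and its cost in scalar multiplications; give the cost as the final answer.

(T₁(T₂T₃)): cost 295974.
((T₁T₂)T₃): cost 62678.
Optimal: ((T₁T₂)T₃) with cost 62678.

62678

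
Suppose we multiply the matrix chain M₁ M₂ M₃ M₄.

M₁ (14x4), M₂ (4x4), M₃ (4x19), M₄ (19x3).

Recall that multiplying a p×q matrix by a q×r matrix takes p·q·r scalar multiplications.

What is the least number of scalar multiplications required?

Adjacent pairs: M₁M₂ = 14·4·4 = 224; M₂M₃ = 4·4·19 = 304; M₃M₄ = 4·19·3 = 228.
Length 3: M₁..M₃: k=1: 0+304+14·4·19=1368; k=2: 224+0+14·4·19=1288 → min 1288 | M₂..M₄: k=2: 0+228+4·4·3=276; k=3: 304+0+4·19·3=532 → min 276.
Length 4: M₁..M₄: k=1: 0+276+14·4·3=444; k=2: 224+228+14·4·3=620; k=3: 1288+0+14·19·3=2086 → min 444.
Optimal order: (M₁ (M₂ (M₃ M₄))) with cost 444.

444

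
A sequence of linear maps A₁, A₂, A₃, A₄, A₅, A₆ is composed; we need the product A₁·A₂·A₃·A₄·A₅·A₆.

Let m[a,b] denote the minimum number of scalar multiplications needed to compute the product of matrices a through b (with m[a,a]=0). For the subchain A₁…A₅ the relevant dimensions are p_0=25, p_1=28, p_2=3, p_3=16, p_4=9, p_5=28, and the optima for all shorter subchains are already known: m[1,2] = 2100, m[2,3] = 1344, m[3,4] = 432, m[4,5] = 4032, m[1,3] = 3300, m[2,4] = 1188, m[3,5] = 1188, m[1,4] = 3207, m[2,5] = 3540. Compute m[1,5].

m[1,5] = min over k∈[1,4] of m[1,k]+m[k+1,5]+p_{0}·p_k·p_{5}.
k=1: 0 + 3540 + 25·28·28 = 23140; k=2: 2100 + 1188 + 25·3·28 = 5388; k=3: 3300 + 4032 + 25·16·28 = 18532; k=4: 3207 + 0 + 25·9·28 = 9507.
Minimum: 5388 at k=2.

5388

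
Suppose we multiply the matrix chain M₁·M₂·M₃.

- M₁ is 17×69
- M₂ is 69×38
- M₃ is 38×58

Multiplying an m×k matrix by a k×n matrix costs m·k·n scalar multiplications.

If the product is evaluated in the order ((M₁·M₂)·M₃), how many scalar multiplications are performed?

82042

(M₁·M₂): 17×69 by 69×38 → 17×38, cost 17·69·38 = 44574
((M₁·M₂)·M₃): 17×38 by 38×58 → 17×58, cost 17·38·58 = 37468; cumulative 82042
Total: 82042 scalar multiplications.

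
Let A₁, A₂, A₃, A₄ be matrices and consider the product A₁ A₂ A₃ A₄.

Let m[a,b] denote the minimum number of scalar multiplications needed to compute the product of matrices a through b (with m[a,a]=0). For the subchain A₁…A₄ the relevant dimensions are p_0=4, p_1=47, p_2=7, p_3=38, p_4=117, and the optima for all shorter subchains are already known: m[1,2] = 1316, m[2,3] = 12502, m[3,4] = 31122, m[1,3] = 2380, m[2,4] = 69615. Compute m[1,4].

m[1,4] = min over k∈[1,3] of m[1,k]+m[k+1,4]+p_{0}·p_k·p_{4}.
k=1: 0 + 69615 + 4·47·117 = 91611; k=2: 1316 + 31122 + 4·7·117 = 35714; k=3: 2380 + 0 + 4·38·117 = 20164.
Minimum: 20164 at k=3.

20164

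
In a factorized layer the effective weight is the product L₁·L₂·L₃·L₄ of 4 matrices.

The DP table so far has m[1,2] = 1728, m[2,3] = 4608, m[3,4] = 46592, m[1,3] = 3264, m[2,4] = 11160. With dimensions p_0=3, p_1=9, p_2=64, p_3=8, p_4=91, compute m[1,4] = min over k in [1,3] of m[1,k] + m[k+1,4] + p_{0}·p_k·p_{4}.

m[1,4] = min over k∈[1,3] of m[1,k]+m[k+1,4]+p_{0}·p_k·p_{4}.
k=1: 0 + 11160 + 3·9·91 = 13617; k=2: 1728 + 46592 + 3·64·91 = 65792; k=3: 3264 + 0 + 3·8·91 = 5448.
Minimum: 5448 at k=3.

5448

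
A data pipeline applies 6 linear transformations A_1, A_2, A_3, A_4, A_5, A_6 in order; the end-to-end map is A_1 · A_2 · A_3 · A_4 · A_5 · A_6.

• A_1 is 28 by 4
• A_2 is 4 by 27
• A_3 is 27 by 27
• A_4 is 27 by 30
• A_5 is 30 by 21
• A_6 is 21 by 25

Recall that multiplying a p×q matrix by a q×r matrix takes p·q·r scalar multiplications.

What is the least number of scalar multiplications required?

Adjacent pairs: A_1A_2 = 28·4·27 = 3024; A_2A_3 = 4·27·27 = 2916; A_3A_4 = 27·27·30 = 21870; A_4A_5 = 27·30·21 = 17010; A_5A_6 = 30·21·25 = 15750.
Length 3: A_1..A_3: k=1: 0+2916+28·4·27=5940; k=2: 3024+0+28·27·27=23436 → min 5940 | A_2..A_4: k=2: 0+21870+4·27·30=25110; k=3: 2916+0+4·27·30=6156 → min 6156 | A_3..A_5: k=3: 0+17010+27·27·21=32319; k=4: 21870+0+27·30·21=38880 → min 32319 | A_4..A_6: k=4: 0+15750+27·30·25=36000; k=5: 17010+0+27·21·25=31185 → min 31185.
Length 4: A_1..A_4: k=1: 0+6156+28·4·30=9516; k=2: 3024+21870+28·27·30=47574; k=3: 5940+0+28·27·30=28620 → min 9516 | A_2..A_5: k=2: 0+32319+4·27·21=34587; k=3: 2916+17010+4·27·21=22194; k=4: 6156+0+4·30·21=8676 → min 8676 | A_3..A_6: k=3: 0+31185+27·27·25=49410; k=4: 21870+15750+27·30·25=57870; k=5: 32319+0+27·21·25=46494 → min 46494.
Length 5: A_1..A_5: k=1: 0+8676+28·4·21=11028; k=2: 3024+32319+28·27·21=51219; k=3: 5940+17010+28·27·21=38826; k=4: 9516+0+28·30·21=27156 → min 11028 | A_2..A_6: k=2: 0+46494+4·27·25=49194; k=3: 2916+31185+4·27·25=36801; k=4: 6156+15750+4·30·25=24906; k=5: 8676+0+4·21·25=10776 → min 10776.
Length 6: A_1..A_6: k=1: 0+10776+28·4·25=13576; k=2: 3024+46494+28·27·25=68418; k=3: 5940+31185+28·27·25=56025; k=4: 9516+15750+28·30·25=46266; k=5: 11028+0+28·21·25=25728 → min 13576.
Optimal order: (A_1 · ((((A_2 · A_3) · A_4) · A_5) · A_6)) with cost 13576.

13576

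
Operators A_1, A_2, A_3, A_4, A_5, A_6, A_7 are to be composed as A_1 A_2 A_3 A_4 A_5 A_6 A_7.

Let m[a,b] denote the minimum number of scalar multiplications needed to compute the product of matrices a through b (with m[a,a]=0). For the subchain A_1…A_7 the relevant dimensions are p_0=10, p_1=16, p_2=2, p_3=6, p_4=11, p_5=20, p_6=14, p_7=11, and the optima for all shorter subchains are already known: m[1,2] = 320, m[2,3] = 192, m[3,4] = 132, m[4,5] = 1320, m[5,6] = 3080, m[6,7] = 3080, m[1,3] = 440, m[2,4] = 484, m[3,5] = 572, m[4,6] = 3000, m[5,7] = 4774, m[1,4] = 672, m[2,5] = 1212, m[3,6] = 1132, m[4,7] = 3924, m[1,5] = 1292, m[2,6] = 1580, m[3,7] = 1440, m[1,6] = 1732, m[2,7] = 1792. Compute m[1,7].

m[1,7] = min over k∈[1,6] of m[1,k]+m[k+1,7]+p_{0}·p_k·p_{7}.
k=1: 0 + 1792 + 10·16·11 = 3552; k=2: 320 + 1440 + 10·2·11 = 1980; k=3: 440 + 3924 + 10·6·11 = 5024; k=4: 672 + 4774 + 10·11·11 = 6656; k=5: 1292 + 3080 + 10·20·11 = 6572; k=6: 1732 + 0 + 10·14·11 = 3272.
Minimum: 1980 at k=2.

1980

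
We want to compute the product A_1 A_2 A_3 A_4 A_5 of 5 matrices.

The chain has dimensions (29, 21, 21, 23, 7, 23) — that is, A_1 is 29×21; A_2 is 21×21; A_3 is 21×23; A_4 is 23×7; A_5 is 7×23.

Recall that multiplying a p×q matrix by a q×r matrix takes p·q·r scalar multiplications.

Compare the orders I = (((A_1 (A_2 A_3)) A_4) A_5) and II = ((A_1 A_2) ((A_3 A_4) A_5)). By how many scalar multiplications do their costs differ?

70

Order I = (((A_1 (A_2 A_3)) A_4) A_5): (A_2 A_3): 21×21 by 21×23 → 21×23, cost 21·21·23 = 10143; (A_1 (A_2 A_3)): 29×21 by 21×23 → 29×23, cost 29·21·23 = 14007; cumulative 24150; ((A_1 (A_2 A_3)) A_4): 29×23 by 23×7 → 29×7, cost 29·23·7 = 4669; cumulative 28819; (((A_1 (A_2 A_3)) A_4) A_5): 29×7 by 7×23 → 29×23, cost 29·7·23 = 4669; cumulative 33488. Total 33488.
Order II = ((A_1 A_2) ((A_3 A_4) A_5)): (A_1 A_2): 29×21 by 21×21 → 29×21, cost 29·21·21 = 12789; (A_3 A_4): 21×23 by 23×7 → 21×7, cost 21·23·7 = 3381; ((A_3 A_4) A_5): 21×7 by 7×23 → 21×23, cost 21·7·23 = 3381; cumulative 6762; ((A_1 A_2) ((A_3 A_4) A_5)): 29×21 by 21×23 → 29×23, cost 29·21·23 = 14007; cumulative 33558. Total 33558.
Difference: |33488 − 33558| = 70.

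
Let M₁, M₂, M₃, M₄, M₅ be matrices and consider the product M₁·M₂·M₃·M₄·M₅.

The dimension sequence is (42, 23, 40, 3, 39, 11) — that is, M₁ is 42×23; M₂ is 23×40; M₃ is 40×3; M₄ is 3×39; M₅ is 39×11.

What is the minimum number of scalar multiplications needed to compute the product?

8331

Adjacent pairs: M₁M₂ = 42·23·40 = 38640; M₂M₃ = 23·40·3 = 2760; M₃M₄ = 40·3·39 = 4680; M₄M₅ = 3·39·11 = 1287.
Length 3: M₁..M₃: k=1: 0+2760+42·23·3=5658; k=2: 38640+0+42·40·3=43680 → min 5658 | M₂..M₄: k=2: 0+4680+23·40·39=40560; k=3: 2760+0+23·3·39=5451 → min 5451 | M₃..M₅: k=3: 0+1287+40·3·11=2607; k=4: 4680+0+40·39·11=21840 → min 2607.
Length 4: M₁..M₄: k=1: 0+5451+42·23·39=43125; k=2: 38640+4680+42·40·39=108840; k=3: 5658+0+42·3·39=10572 → min 10572 | M₂..M₅: k=2: 0+2607+23·40·11=12727; k=3: 2760+1287+23·3·11=4806; k=4: 5451+0+23·39·11=15318 → min 4806.
Length 5: M₁..M₅: k=1: 0+4806+42·23·11=15432; k=2: 38640+2607+42·40·11=59727; k=3: 5658+1287+42·3·11=8331; k=4: 10572+0+42·39·11=28590 → min 8331.
Optimal order: ((M₁·(M₂·M₃))·(M₄·M₅)) with cost 8331.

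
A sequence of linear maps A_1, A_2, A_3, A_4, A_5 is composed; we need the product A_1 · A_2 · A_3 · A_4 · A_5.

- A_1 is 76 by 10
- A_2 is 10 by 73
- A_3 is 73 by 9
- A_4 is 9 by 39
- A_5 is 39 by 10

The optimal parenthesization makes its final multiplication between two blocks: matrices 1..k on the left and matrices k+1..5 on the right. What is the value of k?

Adjacent pairs: A_1A_2 = 76·10·73 = 55480; A_2A_3 = 10·73·9 = 6570; A_3A_4 = 73·9·39 = 25623; A_4A_5 = 9·39·10 = 3510.
Length 3: A_1..A_3: k=1: 0+6570+76·10·9=13410; k=2: 55480+0+76·73·9=105412 → min 13410 | A_2..A_4: k=2: 0+25623+10·73·39=54093; k=3: 6570+0+10·9·39=10080 → min 10080 | A_3..A_5: k=3: 0+3510+73·9·10=10080; k=4: 25623+0+73·39·10=54093 → min 10080.
Length 4: A_1..A_4: k=1: 0+10080+76·10·39=39720; k=2: 55480+25623+76·73·39=297475; k=3: 13410+0+76·9·39=40086 → min 39720 | A_2..A_5: k=2: 0+10080+10·73·10=17380; k=3: 6570+3510+10·9·10=10980; k=4: 10080+0+10·39·10=13980 → min 10980.
Top-level splits: k=1: (A_1..A_1)·(A_2..A_5) → 0+10980+76·10·10 = 18580; k=2: (A_1..A_2)·(A_3..A_5) → 55480+10080+76·73·10 = 121040; k=3: (A_1..A_3)·(A_4..A_5) → 13410+3510+76·9·10 = 23760; k=4: (A_1..A_4)·(A_5..A_5) → 39720+0+76·39·10 = 69360.
Best split is after A_1, i.e. k = 1.

1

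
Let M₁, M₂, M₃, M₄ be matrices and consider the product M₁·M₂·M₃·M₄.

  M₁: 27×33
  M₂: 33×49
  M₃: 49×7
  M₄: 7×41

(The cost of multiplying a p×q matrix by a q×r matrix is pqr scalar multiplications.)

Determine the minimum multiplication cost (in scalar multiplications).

Adjacent pairs: M₁M₂ = 27·33·49 = 43659; M₂M₃ = 33·49·7 = 11319; M₃M₄ = 49·7·41 = 14063.
Length 3: M₁..M₃: k=1: 0+11319+27·33·7=17556; k=2: 43659+0+27·49·7=52920 → min 17556 | M₂..M₄: k=2: 0+14063+33·49·41=80360; k=3: 11319+0+33·7·41=20790 → min 20790.
Length 4: M₁..M₄: k=1: 0+20790+27·33·41=57321; k=2: 43659+14063+27·49·41=111965; k=3: 17556+0+27·7·41=25305 → min 25305.
Optimal order: ((M₁·(M₂·M₃))·M₄) with cost 25305.

25305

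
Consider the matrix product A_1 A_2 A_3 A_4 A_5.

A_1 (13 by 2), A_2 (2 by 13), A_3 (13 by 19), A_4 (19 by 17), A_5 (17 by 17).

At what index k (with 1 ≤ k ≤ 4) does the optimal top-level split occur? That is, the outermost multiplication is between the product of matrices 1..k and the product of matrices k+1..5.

1

Adjacent pairs: A_1A_2 = 13·2·13 = 338; A_2A_3 = 2·13·19 = 494; A_3A_4 = 13·19·17 = 4199; A_4A_5 = 19·17·17 = 5491.
Length 3: A_1..A_3: k=1: 0+494+13·2·19=988; k=2: 338+0+13·13·19=3549 → min 988 | A_2..A_4: k=2: 0+4199+2·13·17=4641; k=3: 494+0+2·19·17=1140 → min 1140 | A_3..A_5: k=3: 0+5491+13·19·17=9690; k=4: 4199+0+13·17·17=7956 → min 7956.
Length 4: A_1..A_4: k=1: 0+1140+13·2·17=1582; k=2: 338+4199+13·13·17=7410; k=3: 988+0+13·19·17=5187 → min 1582 | A_2..A_5: k=2: 0+7956+2·13·17=8398; k=3: 494+5491+2·19·17=6631; k=4: 1140+0+2·17·17=1718 → min 1718.
Top-level splits: k=1: (A_1..A_1)·(A_2..A_5) → 0+1718+13·2·17 = 2160; k=2: (A_1..A_2)·(A_3..A_5) → 338+7956+13·13·17 = 11167; k=3: (A_1..A_3)·(A_4..A_5) → 988+5491+13·19·17 = 10678; k=4: (A_1..A_4)·(A_5..A_5) → 1582+0+13·17·17 = 5339.
Best split is after A_1, i.e. k = 1.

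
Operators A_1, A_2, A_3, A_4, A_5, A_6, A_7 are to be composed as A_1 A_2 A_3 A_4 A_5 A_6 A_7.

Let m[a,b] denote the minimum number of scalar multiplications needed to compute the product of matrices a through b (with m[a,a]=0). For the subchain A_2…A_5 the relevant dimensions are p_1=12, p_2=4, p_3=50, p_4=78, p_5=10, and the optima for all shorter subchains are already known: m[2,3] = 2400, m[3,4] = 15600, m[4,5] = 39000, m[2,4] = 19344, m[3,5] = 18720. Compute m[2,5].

19200

m[2,5] = min over k∈[2,4] of m[2,k]+m[k+1,5]+p_{1}·p_k·p_{5}.
k=2: 0 + 18720 + 12·4·10 = 19200; k=3: 2400 + 39000 + 12·50·10 = 47400; k=4: 19344 + 0 + 12·78·10 = 28704.
Minimum: 19200 at k=2.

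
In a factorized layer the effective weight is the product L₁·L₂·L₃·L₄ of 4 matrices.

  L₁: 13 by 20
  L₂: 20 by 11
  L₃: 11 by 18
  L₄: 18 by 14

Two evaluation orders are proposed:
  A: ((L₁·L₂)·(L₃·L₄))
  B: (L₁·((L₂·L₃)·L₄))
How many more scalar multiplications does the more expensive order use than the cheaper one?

5006

Order A = ((L₁·L₂)·(L₃·L₄)): (L₁·L₂): 13×20 by 20×11 → 13×11, cost 13·20·11 = 2860; (L₃·L₄): 11×18 by 18×14 → 11×14, cost 11·18·14 = 2772; ((L₁·L₂)·(L₃·L₄)): 13×11 by 11×14 → 13×14, cost 13·11·14 = 2002; cumulative 7634. Total 7634.
Order B = (L₁·((L₂·L₃)·L₄)): (L₂·L₃): 20×11 by 11×18 → 20×18, cost 20·11·18 = 3960; ((L₂·L₃)·L₄): 20×18 by 18×14 → 20×14, cost 20·18·14 = 5040; cumulative 9000; (L₁·((L₂·L₃)·L₄)): 13×20 by 20×14 → 13×14, cost 13·20·14 = 3640; cumulative 12640. Total 12640.
Difference: |7634 − 12640| = 5006.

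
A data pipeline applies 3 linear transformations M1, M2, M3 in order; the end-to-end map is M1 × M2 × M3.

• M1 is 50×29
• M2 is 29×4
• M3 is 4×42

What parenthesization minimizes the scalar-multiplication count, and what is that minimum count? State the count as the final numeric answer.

14200

(M1 × (M2 × M3)): cost 65772.
((M1 × M2) × M3): cost 14200.
Optimal: ((M1 × M2) × M3) with cost 14200.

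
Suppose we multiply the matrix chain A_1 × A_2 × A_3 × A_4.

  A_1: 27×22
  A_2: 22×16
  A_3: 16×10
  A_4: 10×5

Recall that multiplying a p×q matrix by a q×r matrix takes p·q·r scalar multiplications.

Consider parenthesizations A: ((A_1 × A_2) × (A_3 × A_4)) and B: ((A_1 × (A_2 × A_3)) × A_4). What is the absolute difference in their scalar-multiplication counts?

1654

Order A = ((A_1 × A_2) × (A_3 × A_4)): (A_1 × A_2): 27×22 by 22×16 → 27×16, cost 27·22·16 = 9504; (A_3 × A_4): 16×10 by 10×5 → 16×5, cost 16·10·5 = 800; ((A_1 × A_2) × (A_3 × A_4)): 27×16 by 16×5 → 27×5, cost 27·16·5 = 2160; cumulative 12464. Total 12464.
Order B = ((A_1 × (A_2 × A_3)) × A_4): (A_2 × A_3): 22×16 by 16×10 → 22×10, cost 22·16·10 = 3520; (A_1 × (A_2 × A_3)): 27×22 by 22×10 → 27×10, cost 27·22·10 = 5940; cumulative 9460; ((A_1 × (A_2 × A_3)) × A_4): 27×10 by 10×5 → 27×5, cost 27·10·5 = 1350; cumulative 10810. Total 10810.
Difference: |12464 − 10810| = 1654.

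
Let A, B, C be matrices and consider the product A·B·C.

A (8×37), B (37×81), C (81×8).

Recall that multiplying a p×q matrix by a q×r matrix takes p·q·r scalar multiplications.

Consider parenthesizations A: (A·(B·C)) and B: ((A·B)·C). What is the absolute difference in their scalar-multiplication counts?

2816

Order A = (A·(B·C)): (B·C): 37×81 by 81×8 → 37×8, cost 37·81·8 = 23976; (A·(B·C)): 8×37 by 37×8 → 8×8, cost 8·37·8 = 2368; cumulative 26344. Total 26344.
Order B = ((A·B)·C): (A·B): 8×37 by 37×81 → 8×81, cost 8·37·81 = 23976; ((A·B)·C): 8×81 by 81×8 → 8×8, cost 8·81·8 = 5184; cumulative 29160. Total 29160.
Difference: |26344 − 29160| = 2816.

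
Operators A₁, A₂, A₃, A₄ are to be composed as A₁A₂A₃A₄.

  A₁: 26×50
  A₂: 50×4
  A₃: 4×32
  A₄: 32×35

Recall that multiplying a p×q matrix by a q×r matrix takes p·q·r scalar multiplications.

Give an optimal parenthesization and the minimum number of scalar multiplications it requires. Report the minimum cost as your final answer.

Adjacent pairs: A₁A₂ = 26·50·4 = 5200; A₂A₃ = 50·4·32 = 6400; A₃A₄ = 4·32·35 = 4480.
Length 3: A₁..A₃: k=1: 0+6400+26·50·32=48000; k=2: 5200+0+26·4·32=8528 → min 8528 | A₂..A₄: k=2: 0+4480+50·4·35=11480; k=3: 6400+0+50·32·35=62400 → min 11480.
Length 4: A₁..A₄: k=1: 0+11480+26·50·35=56980; k=2: 5200+4480+26·4·35=13320; k=3: 8528+0+26·32·35=37648 → min 13320.
Optimal parenthesization: ((A₁A₂)(A₃A₄)) with cost 13320.

13320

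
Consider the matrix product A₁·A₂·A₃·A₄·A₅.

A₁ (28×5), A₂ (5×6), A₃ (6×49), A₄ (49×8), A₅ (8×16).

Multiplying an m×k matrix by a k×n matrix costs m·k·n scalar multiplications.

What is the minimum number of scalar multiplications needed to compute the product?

5472

Adjacent pairs: A₁A₂ = 28·5·6 = 840; A₂A₃ = 5·6·49 = 1470; A₃A₄ = 6·49·8 = 2352; A₄A₅ = 49·8·16 = 6272.
Length 3: A₁..A₃: k=1: 0+1470+28·5·49=8330; k=2: 840+0+28·6·49=9072 → min 8330 | A₂..A₄: k=2: 0+2352+5·6·8=2592; k=3: 1470+0+5·49·8=3430 → min 2592 | A₃..A₅: k=3: 0+6272+6·49·16=10976; k=4: 2352+0+6·8·16=3120 → min 3120.
Length 4: A₁..A₄: k=1: 0+2592+28·5·8=3712; k=2: 840+2352+28·6·8=4536; k=3: 8330+0+28·49·8=19306 → min 3712 | A₂..A₅: k=2: 0+3120+5·6·16=3600; k=3: 1470+6272+5·49·16=11662; k=4: 2592+0+5·8·16=3232 → min 3232.
Length 5: A₁..A₅: k=1: 0+3232+28·5·16=5472; k=2: 840+3120+28·6·16=6648; k=3: 8330+6272+28·49·16=36554; k=4: 3712+0+28·8·16=7296 → min 5472.
Optimal order: (A₁·((A₂·(A₃·A₄))·A₅)) with cost 5472.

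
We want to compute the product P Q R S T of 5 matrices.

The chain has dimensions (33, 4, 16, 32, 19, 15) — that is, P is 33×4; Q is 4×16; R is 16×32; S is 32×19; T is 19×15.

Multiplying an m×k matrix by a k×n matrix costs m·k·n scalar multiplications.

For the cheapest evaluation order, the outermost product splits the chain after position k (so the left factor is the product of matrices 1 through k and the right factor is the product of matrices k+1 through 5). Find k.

1

Adjacent pairs: PQ = 33·4·16 = 2112; QR = 4·16·32 = 2048; RS = 16·32·19 = 9728; ST = 32·19·15 = 9120.
Length 3: P..R: k=1: 0+2048+33·4·32=6272; k=2: 2112+0+33·16·32=19008 → min 6272 | Q..S: k=2: 0+9728+4·16·19=10944; k=3: 2048+0+4·32·19=4480 → min 4480 | R..T: k=3: 0+9120+16·32·15=16800; k=4: 9728+0+16·19·15=14288 → min 14288.
Length 4: P..S: k=1: 0+4480+33·4·19=6988; k=2: 2112+9728+33·16·19=21872; k=3: 6272+0+33·32·19=26336 → min 6988 | Q..T: k=2: 0+14288+4·16·15=15248; k=3: 2048+9120+4·32·15=13088; k=4: 4480+0+4·19·15=5620 → min 5620.
Top-level splits: k=1: (P..P)·(Q..T) → 0+5620+33·4·15 = 7600; k=2: (P..Q)·(R..T) → 2112+14288+33·16·15 = 24320; k=3: (P..R)·(S..T) → 6272+9120+33·32·15 = 31232; k=4: (P..S)·(T..T) → 6988+0+33·19·15 = 16393.
Best split is after P, i.e. k = 1.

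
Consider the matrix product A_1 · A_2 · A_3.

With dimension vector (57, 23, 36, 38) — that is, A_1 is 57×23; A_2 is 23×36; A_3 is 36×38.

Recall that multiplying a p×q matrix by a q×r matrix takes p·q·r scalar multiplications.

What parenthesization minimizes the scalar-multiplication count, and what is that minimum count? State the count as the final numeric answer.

81282

(A_1 · (A_2 · A_3)): cost 81282.
((A_1 · A_2) · A_3): cost 125172.
Optimal: (A_1 · (A_2 · A_3)) with cost 81282.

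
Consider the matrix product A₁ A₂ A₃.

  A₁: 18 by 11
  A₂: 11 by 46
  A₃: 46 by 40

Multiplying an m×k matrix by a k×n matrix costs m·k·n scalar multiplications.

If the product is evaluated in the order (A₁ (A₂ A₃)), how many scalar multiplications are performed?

(A₂ A₃): 11×46 by 46×40 → 11×40, cost 11·46·40 = 20240
(A₁ (A₂ A₃)): 18×11 by 11×40 → 18×40, cost 18·11·40 = 7920; cumulative 28160
Total: 28160 scalar multiplications.

28160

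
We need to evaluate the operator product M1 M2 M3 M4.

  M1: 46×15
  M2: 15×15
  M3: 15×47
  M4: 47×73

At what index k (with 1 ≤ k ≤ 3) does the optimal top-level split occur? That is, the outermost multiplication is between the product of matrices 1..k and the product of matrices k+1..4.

Adjacent pairs: M1M2 = 46·15·15 = 10350; M2M3 = 15·15·47 = 10575; M3M4 = 15·47·73 = 51465.
Length 3: M1..M3: k=1: 0+10575+46·15·47=43005; k=2: 10350+0+46·15·47=42780 → min 42780 | M2..M4: k=2: 0+51465+15·15·73=67890; k=3: 10575+0+15·47·73=62040 → min 62040.
Top-level splits: k=1: (M1..M1)·(M2..M4) → 0+62040+46·15·73 = 112410; k=2: (M1..M2)·(M3..M4) → 10350+51465+46·15·73 = 112185; k=3: (M1..M3)·(M4..M4) → 42780+0+46·47·73 = 200606.
Best split is after M2, i.e. k = 2.

2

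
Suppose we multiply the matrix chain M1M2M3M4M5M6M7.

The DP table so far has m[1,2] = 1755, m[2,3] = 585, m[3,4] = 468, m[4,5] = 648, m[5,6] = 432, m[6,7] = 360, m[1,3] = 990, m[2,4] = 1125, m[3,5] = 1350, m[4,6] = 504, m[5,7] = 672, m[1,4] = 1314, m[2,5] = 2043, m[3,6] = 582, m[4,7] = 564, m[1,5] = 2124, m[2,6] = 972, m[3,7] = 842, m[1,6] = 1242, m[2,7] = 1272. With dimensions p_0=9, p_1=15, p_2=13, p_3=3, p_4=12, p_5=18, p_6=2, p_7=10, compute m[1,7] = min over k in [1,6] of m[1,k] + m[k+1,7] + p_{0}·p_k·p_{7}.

1422

m[1,7] = min over k∈[1,6] of m[1,k]+m[k+1,7]+p_{0}·p_k·p_{7}.
k=1: 0 + 1272 + 9·15·10 = 2622; k=2: 1755 + 842 + 9·13·10 = 3767; k=3: 990 + 564 + 9·3·10 = 1824; k=4: 1314 + 672 + 9·12·10 = 3066; k=5: 2124 + 360 + 9·18·10 = 4104; k=6: 1242 + 0 + 9·2·10 = 1422.
Minimum: 1422 at k=6.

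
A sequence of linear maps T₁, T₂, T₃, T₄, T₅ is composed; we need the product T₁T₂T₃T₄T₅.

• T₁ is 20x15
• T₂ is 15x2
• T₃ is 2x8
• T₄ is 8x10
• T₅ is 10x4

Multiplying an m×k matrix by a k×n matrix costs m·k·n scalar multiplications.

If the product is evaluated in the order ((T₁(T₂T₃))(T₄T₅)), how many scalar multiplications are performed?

3600

(T₂T₃): 15×2 by 2×8 → 15×8, cost 15·2·8 = 240
(T₁(T₂T₃)): 20×15 by 15×8 → 20×8, cost 20·15·8 = 2400; cumulative 2640
(T₄T₅): 8×10 by 10×4 → 8×4, cost 8·10·4 = 320
((T₁(T₂T₃))(T₄T₅)): 20×8 by 8×4 → 20×4, cost 20·8·4 = 640; cumulative 3600
Total: 3600 scalar multiplications.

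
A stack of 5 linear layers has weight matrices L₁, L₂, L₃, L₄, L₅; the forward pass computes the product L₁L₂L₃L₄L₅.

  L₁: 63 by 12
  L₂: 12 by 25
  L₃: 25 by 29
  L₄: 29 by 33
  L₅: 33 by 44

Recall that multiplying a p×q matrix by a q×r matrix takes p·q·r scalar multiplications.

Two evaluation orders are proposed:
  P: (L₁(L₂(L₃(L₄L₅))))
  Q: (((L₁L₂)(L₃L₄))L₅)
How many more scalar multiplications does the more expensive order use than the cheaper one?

65804

Order P = (L₁(L₂(L₃(L₄L₅)))): (L₄L₅): 29×33 by 33×44 → 29×44, cost 29·33·44 = 42108; (L₃(L₄L₅)): 25×29 by 29×44 → 25×44, cost 25·29·44 = 31900; cumulative 74008; (L₂(L₃(L₄L₅))): 12×25 by 25×44 → 12×44, cost 12·25·44 = 13200; cumulative 87208; (L₁(L₂(L₃(L₄L₅)))): 63×12 by 12×44 → 63×44, cost 63·12·44 = 33264; cumulative 120472. Total 120472.
Order Q = (((L₁L₂)(L₃L₄))L₅): (L₁L₂): 63×12 by 12×25 → 63×25, cost 63·12·25 = 18900; (L₃L₄): 25×29 by 29×33 → 25×33, cost 25·29·33 = 23925; ((L₁L₂)(L₃L₄)): 63×25 by 25×33 → 63×33, cost 63·25·33 = 51975; cumulative 94800; (((L₁L₂)(L₃L₄))L₅): 63×33 by 33×44 → 63×44, cost 63·33·44 = 91476; cumulative 186276. Total 186276.
Difference: |120472 − 186276| = 65804.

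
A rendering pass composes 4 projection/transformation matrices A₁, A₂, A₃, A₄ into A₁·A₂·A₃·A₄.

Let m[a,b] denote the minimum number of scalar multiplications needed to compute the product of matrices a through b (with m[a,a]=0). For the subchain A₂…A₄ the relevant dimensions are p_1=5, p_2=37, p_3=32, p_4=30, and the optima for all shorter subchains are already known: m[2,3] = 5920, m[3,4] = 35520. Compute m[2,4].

m[2,4] = min over k∈[2,3] of m[2,k]+m[k+1,4]+p_{1}·p_k·p_{4}.
k=2: 0 + 35520 + 5·37·30 = 41070; k=3: 5920 + 0 + 5·32·30 = 10720.
Minimum: 10720 at k=3.

10720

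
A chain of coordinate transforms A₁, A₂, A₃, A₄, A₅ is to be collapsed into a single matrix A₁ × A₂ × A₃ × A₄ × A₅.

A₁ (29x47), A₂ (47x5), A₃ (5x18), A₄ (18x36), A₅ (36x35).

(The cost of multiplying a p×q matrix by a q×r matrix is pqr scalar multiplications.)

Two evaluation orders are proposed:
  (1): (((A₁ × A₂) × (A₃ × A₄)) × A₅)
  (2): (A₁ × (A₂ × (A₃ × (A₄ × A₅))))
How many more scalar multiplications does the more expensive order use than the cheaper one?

Order (1) = (((A₁ × A₂) × (A₃ × A₄)) × A₅): (A₁ × A₂): 29×47 by 47×5 → 29×5, cost 29·47·5 = 6815; (A₃ × A₄): 5×18 by 18×36 → 5×36, cost 5·18·36 = 3240; ((A₁ × A₂) × (A₃ × A₄)): 29×5 by 5×36 → 29×36, cost 29·5·36 = 5220; cumulative 15275; (((A₁ × A₂) × (A₃ × A₄)) × A₅): 29×36 by 36×35 → 29×35, cost 29·36·35 = 36540; cumulative 51815. Total 51815.
Order (2) = (A₁ × (A₂ × (A₃ × (A₄ × A₅)))): (A₄ × A₅): 18×36 by 36×35 → 18×35, cost 18·36·35 = 22680; (A₃ × (A₄ × A₅)): 5×18 by 18×35 → 5×35, cost 5·18·35 = 3150; cumulative 25830; (A₂ × (A₃ × (A₄ × A₅))): 47×5 by 5×35 → 47×35, cost 47·5·35 = 8225; cumulative 34055; (A₁ × (A₂ × (A₃ × (A₄ × A₅)))): 29×47 by 47×35 → 29×35, cost 29·47·35 = 47705; cumulative 81760. Total 81760.
Difference: |51815 − 81760| = 29945.

29945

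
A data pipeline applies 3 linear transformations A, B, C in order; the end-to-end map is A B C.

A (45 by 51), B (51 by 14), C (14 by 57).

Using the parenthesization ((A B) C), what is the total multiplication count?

(A B): 45×51 by 51×14 → 45×14, cost 45·51·14 = 32130
((A B) C): 45×14 by 14×57 → 45×57, cost 45·14·57 = 35910; cumulative 68040
Total: 68040 scalar multiplications.

68040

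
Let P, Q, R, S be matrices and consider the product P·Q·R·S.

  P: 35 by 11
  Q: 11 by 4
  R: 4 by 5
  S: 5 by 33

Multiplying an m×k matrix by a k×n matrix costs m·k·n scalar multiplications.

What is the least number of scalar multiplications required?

6820

Adjacent pairs: PQ = 35·11·4 = 1540; QR = 11·4·5 = 220; RS = 4·5·33 = 660.
Length 3: P..R: k=1: 0+220+35·11·5=2145; k=2: 1540+0+35·4·5=2240 → min 2145 | Q..S: k=2: 0+660+11·4·33=2112; k=3: 220+0+11·5·33=2035 → min 2035.
Length 4: P..S: k=1: 0+2035+35·11·33=14740; k=2: 1540+660+35·4·33=6820; k=3: 2145+0+35·5·33=7920 → min 6820.
Optimal order: ((P·Q)·(R·S)) with cost 6820.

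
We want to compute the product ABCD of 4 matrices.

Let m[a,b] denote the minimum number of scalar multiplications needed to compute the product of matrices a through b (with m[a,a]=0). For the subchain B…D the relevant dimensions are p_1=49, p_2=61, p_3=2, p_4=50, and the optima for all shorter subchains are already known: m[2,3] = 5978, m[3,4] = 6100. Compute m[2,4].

10878

m[2,4] = min over k∈[2,3] of m[2,k]+m[k+1,4]+p_{1}·p_k·p_{4}.
k=2: 0 + 6100 + 49·61·50 = 155550; k=3: 5978 + 0 + 49·2·50 = 10878.
Minimum: 10878 at k=3.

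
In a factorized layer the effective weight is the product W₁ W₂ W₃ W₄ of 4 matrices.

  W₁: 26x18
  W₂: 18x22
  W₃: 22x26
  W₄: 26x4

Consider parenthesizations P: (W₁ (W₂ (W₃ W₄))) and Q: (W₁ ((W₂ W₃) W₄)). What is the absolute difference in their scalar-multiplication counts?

Order P = (W₁ (W₂ (W₃ W₄))): (W₃ W₄): 22×26 by 26×4 → 22×4, cost 22·26·4 = 2288; (W₂ (W₃ W₄)): 18×22 by 22×4 → 18×4, cost 18·22·4 = 1584; cumulative 3872; (W₁ (W₂ (W₃ W₄))): 26×18 by 18×4 → 26×4, cost 26·18·4 = 1872; cumulative 5744. Total 5744.
Order Q = (W₁ ((W₂ W₃) W₄)): (W₂ W₃): 18×22 by 22×26 → 18×26, cost 18·22·26 = 10296; ((W₂ W₃) W₄): 18×26 by 26×4 → 18×4, cost 18·26·4 = 1872; cumulative 12168; (W₁ ((W₂ W₃) W₄)): 26×18 by 18×4 → 26×4, cost 26·18·4 = 1872; cumulative 14040. Total 14040.
Difference: |5744 − 14040| = 8296.

8296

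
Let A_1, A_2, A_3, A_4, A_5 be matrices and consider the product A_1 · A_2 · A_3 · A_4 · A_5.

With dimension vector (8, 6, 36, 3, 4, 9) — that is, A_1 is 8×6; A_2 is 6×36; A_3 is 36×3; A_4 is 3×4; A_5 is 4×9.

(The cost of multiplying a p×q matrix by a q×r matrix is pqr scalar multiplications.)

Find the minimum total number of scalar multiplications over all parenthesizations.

Adjacent pairs: A_1A_2 = 8·6·36 = 1728; A_2A_3 = 6·36·3 = 648; A_3A_4 = 36·3·4 = 432; A_4A_5 = 3·4·9 = 108.
Length 3: A_1..A_3: k=1: 0+648+8·6·3=792; k=2: 1728+0+8·36·3=2592 → min 792 | A_2..A_4: k=2: 0+432+6·36·4=1296; k=3: 648+0+6·3·4=720 → min 720 | A_3..A_5: k=3: 0+108+36·3·9=1080; k=4: 432+0+36·4·9=1728 → min 1080.
Length 4: A_1..A_4: k=1: 0+720+8·6·4=912; k=2: 1728+432+8·36·4=3312; k=3: 792+0+8·3·4=888 → min 888 | A_2..A_5: k=2: 0+1080+6·36·9=3024; k=3: 648+108+6·3·9=918; k=4: 720+0+6·4·9=936 → min 918.
Length 5: A_1..A_5: k=1: 0+918+8·6·9=1350; k=2: 1728+1080+8·36·9=5400; k=3: 792+108+8·3·9=1116; k=4: 888+0+8·4·9=1176 → min 1116.
Optimal order: ((A_1 · (A_2 · A_3)) · (A_4 · A_5)) with cost 1116.

1116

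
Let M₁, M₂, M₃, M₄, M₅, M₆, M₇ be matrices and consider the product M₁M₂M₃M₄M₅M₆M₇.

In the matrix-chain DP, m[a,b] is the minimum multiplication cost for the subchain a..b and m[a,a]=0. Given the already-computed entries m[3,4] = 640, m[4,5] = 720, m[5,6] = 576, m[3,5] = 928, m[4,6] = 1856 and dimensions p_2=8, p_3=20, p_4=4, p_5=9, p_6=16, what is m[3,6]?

m[3,6] = min over k∈[3,5] of m[3,k]+m[k+1,6]+p_{2}·p_k·p_{6}.
k=3: 0 + 1856 + 8·20·16 = 4416; k=4: 640 + 576 + 8·4·16 = 1728; k=5: 928 + 0 + 8·9·16 = 2080.
Minimum: 1728 at k=4.

1728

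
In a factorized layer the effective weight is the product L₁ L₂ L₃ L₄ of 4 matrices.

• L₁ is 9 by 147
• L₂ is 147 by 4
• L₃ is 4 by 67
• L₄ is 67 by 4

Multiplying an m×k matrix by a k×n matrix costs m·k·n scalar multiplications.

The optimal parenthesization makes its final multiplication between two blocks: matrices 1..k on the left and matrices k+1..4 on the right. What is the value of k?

Adjacent pairs: L₁L₂ = 9·147·4 = 5292; L₂L₃ = 147·4·67 = 39396; L₃L₄ = 4·67·4 = 1072.
Length 3: L₁..L₃: k=1: 0+39396+9·147·67=128037; k=2: 5292+0+9·4·67=7704 → min 7704 | L₂..L₄: k=2: 0+1072+147·4·4=3424; k=3: 39396+0+147·67·4=78792 → min 3424.
Top-level splits: k=1: (L₁..L₁)·(L₂..L₄) → 0+3424+9·147·4 = 8716; k=2: (L₁..L₂)·(L₃..L₄) → 5292+1072+9·4·4 = 6508; k=3: (L₁..L₃)·(L₄..L₄) → 7704+0+9·67·4 = 10116.
Best split is after L₂, i.e. k = 2.

2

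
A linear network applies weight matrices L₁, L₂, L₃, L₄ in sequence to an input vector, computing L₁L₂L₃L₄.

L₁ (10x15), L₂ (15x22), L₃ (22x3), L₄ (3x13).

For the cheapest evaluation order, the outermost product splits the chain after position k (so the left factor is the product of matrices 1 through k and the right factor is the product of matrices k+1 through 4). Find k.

Adjacent pairs: L₁L₂ = 10·15·22 = 3300; L₂L₃ = 15·22·3 = 990; L₃L₄ = 22·3·13 = 858.
Length 3: L₁..L₃: k=1: 0+990+10·15·3=1440; k=2: 3300+0+10·22·3=3960 → min 1440 | L₂..L₄: k=2: 0+858+15·22·13=5148; k=3: 990+0+15·3·13=1575 → min 1575.
Top-level splits: k=1: (L₁..L₁)·(L₂..L₄) → 0+1575+10·15·13 = 3525; k=2: (L₁..L₂)·(L₃..L₄) → 3300+858+10·22·13 = 7018; k=3: (L₁..L₃)·(L₄..L₄) → 1440+0+10·3·13 = 1830.
Best split is after L₃, i.e. k = 3.

3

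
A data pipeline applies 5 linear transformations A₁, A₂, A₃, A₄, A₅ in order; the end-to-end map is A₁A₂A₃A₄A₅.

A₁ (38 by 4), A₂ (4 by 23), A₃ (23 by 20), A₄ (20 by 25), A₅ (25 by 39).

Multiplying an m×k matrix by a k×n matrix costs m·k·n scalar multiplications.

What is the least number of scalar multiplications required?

13668

Adjacent pairs: A₁A₂ = 38·4·23 = 3496; A₂A₃ = 4·23·20 = 1840; A₃A₄ = 23·20·25 = 11500; A₄A₅ = 20·25·39 = 19500.
Length 3: A₁..A₃: k=1: 0+1840+38·4·20=4880; k=2: 3496+0+38·23·20=20976 → min 4880 | A₂..A₄: k=2: 0+11500+4·23·25=13800; k=3: 1840+0+4·20·25=3840 → min 3840 | A₃..A₅: k=3: 0+19500+23·20·39=37440; k=4: 11500+0+23·25·39=33925 → min 33925.
Length 4: A₁..A₄: k=1: 0+3840+38·4·25=7640; k=2: 3496+11500+38·23·25=36846; k=3: 4880+0+38·20·25=23880 → min 7640 | A₂..A₅: k=2: 0+33925+4·23·39=37513; k=3: 1840+19500+4·20·39=24460; k=4: 3840+0+4·25·39=7740 → min 7740.
Length 5: A₁..A₅: k=1: 0+7740+38·4·39=13668; k=2: 3496+33925+38·23·39=71507; k=3: 4880+19500+38·20·39=54020; k=4: 7640+0+38·25·39=44690 → min 13668.
Optimal order: (A₁(((A₂A₃)A₄)A₅)) with cost 13668.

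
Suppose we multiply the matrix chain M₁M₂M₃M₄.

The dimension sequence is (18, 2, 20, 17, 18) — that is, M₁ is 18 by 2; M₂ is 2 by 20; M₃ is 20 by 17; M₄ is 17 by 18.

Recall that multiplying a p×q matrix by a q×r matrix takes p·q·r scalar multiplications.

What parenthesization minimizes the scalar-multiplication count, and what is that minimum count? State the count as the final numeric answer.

Adjacent pairs: M₁M₂ = 18·2·20 = 720; M₂M₃ = 2·20·17 = 680; M₃M₄ = 20·17·18 = 6120.
Length 3: M₁..M₃: k=1: 0+680+18·2·17=1292; k=2: 720+0+18·20·17=6840 → min 1292 | M₂..M₄: k=2: 0+6120+2·20·18=6840; k=3: 680+0+2·17·18=1292 → min 1292.
Length 4: M₁..M₄: k=1: 0+1292+18·2·18=1940; k=2: 720+6120+18·20·18=13320; k=3: 1292+0+18·17·18=6800 → min 1940.
Optimal parenthesization: (M₁((M₂M₃)M₄)) with cost 1940.

1940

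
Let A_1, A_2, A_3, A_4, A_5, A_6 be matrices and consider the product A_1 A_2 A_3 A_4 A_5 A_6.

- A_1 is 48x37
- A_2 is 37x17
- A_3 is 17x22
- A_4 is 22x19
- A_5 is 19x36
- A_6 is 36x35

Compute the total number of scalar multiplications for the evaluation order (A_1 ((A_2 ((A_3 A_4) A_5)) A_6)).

(A_3 A_4): 17×22 by 22×19 → 17×19, cost 17·22·19 = 7106
((A_3 A_4) A_5): 17×19 by 19×36 → 17×36, cost 17·19·36 = 11628; cumulative 18734
(A_2 ((A_3 A_4) A_5)): 37×17 by 17×36 → 37×36, cost 37·17·36 = 22644; cumulative 41378
((A_2 ((A_3 A_4) A_5)) A_6): 37×36 by 36×35 → 37×35, cost 37·36·35 = 46620; cumulative 87998
(A_1 ((A_2 ((A_3 A_4) A_5)) A_6)): 48×37 by 37×35 → 48×35, cost 48·37·35 = 62160; cumulative 150158
Total: 150158 scalar multiplications.

150158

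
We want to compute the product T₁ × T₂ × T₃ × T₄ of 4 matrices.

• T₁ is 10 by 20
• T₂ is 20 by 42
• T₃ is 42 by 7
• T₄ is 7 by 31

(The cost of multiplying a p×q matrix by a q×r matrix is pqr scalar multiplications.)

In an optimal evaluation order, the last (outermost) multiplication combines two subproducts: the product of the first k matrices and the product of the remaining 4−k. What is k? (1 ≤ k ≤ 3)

3

Adjacent pairs: T₁T₂ = 10·20·42 = 8400; T₂T₃ = 20·42·7 = 5880; T₃T₄ = 42·7·31 = 9114.
Length 3: T₁..T₃: k=1: 0+5880+10·20·7=7280; k=2: 8400+0+10·42·7=11340 → min 7280 | T₂..T₄: k=2: 0+9114+20·42·31=35154; k=3: 5880+0+20·7·31=10220 → min 10220.
Top-level splits: k=1: (T₁..T₁)·(T₂..T₄) → 0+10220+10·20·31 = 16420; k=2: (T₁..T₂)·(T₃..T₄) → 8400+9114+10·42·31 = 30534; k=3: (T₁..T₃)·(T₄..T₄) → 7280+0+10·7·31 = 9450.
Best split is after T₃, i.e. k = 3.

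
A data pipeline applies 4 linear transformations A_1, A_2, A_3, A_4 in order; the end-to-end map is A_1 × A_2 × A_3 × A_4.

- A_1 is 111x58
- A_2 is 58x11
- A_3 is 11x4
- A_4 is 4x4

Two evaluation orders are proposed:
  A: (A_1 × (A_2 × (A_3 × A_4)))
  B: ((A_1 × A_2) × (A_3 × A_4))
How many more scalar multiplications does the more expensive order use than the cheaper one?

Order A = (A_1 × (A_2 × (A_3 × A_4))): (A_3 × A_4): 11×4 by 4×4 → 11×4, cost 11·4·4 = 176; (A_2 × (A_3 × A_4)): 58×11 by 11×4 → 58×4, cost 58·11·4 = 2552; cumulative 2728; (A_1 × (A_2 × (A_3 × A_4))): 111×58 by 58×4 → 111×4, cost 111·58·4 = 25752; cumulative 28480. Total 28480.
Order B = ((A_1 × A_2) × (A_3 × A_4)): (A_1 × A_2): 111×58 by 58×11 → 111×11, cost 111·58·11 = 70818; (A_3 × A_4): 11×4 by 4×4 → 11×4, cost 11·4·4 = 176; ((A_1 × A_2) × (A_3 × A_4)): 111×11 by 11×4 → 111×4, cost 111·11·4 = 4884; cumulative 75878. Total 75878.
Difference: |28480 − 75878| = 47398.

47398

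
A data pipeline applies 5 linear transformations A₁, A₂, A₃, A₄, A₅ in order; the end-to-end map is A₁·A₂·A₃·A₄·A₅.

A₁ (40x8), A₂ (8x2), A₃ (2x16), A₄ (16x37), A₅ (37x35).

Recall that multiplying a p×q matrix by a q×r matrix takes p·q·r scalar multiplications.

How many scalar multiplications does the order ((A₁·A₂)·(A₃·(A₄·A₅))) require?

(A₁·A₂): 40×8 by 8×2 → 40×2, cost 40·8·2 = 640
(A₄·A₅): 16×37 by 37×35 → 16×35, cost 16·37·35 = 20720
(A₃·(A₄·A₅)): 2×16 by 16×35 → 2×35, cost 2·16·35 = 1120; cumulative 21840
((A₁·A₂)·(A₃·(A₄·A₅))): 40×2 by 2×35 → 40×35, cost 40·2·35 = 2800; cumulative 25280
Total: 25280 scalar multiplications.

25280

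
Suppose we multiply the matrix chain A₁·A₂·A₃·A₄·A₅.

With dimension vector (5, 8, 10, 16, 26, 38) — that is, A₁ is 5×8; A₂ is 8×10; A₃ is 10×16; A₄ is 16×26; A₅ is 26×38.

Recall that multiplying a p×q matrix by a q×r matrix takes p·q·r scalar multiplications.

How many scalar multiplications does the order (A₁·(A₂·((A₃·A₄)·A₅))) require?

(A₃·A₄): 10×16 by 16×26 → 10×26, cost 10·16·26 = 4160
((A₃·A₄)·A₅): 10×26 by 26×38 → 10×38, cost 10·26·38 = 9880; cumulative 14040
(A₂·((A₃·A₄)·A₅)): 8×10 by 10×38 → 8×38, cost 8·10·38 = 3040; cumulative 17080
(A₁·(A₂·((A₃·A₄)·A₅))): 5×8 by 8×38 → 5×38, cost 5·8·38 = 1520; cumulative 18600
Total: 18600 scalar multiplications.

18600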